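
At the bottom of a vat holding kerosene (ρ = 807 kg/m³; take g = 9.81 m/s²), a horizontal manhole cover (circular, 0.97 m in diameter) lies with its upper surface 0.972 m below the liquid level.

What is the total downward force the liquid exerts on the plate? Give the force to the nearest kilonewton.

F ≈ 6 kN

γ = ρg = 807 × 9.81 / 1000 = 7.91667 kN/m³.
The plate is horizontal, so pressure is uniform at p = γ·h = 7.91667 × 0.972 = 7.695 kN/m².
A = π(0.485)² = 0.738981 m².
F = p·A = 7.695 × 0.738981 = 5.68646 kN.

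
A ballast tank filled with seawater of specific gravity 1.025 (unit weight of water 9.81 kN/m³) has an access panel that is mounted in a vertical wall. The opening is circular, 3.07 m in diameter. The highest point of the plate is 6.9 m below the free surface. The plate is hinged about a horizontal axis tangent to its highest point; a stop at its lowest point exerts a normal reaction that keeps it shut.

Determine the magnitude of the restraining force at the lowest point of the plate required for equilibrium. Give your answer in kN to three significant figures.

P ≈ 328 kN

γ = 1.025 × 9.81 = 10.05525 kN/m³.
The centroid is at the centre, 1.535 m below the top of the plate, so the centroid depth is h_c = 6.9 + 1.535 = 8.435 m.
A = π(1.535)² = 7.4023 m².
Resultant F = γ·h_c·A = 10.05525 × 8.435 × 7.4023 = 627.834 kN.
I_c = πr⁴/4 = π × 1.535⁴/4 = 4.36037 m⁴.
Centre of pressure: y_p = y_c + I_c/(y_c·A) = 8.435 + 4.36037/(8.435 × 7.4023) = 8.435 + 0.0698347 = 8.50483 m along the plane.
The resultant acts 1.535 + 0.0698347 = 1.60483 m (along the plate) below the hinge at the top edge, so the moment about the hinge is M = F × 1.60483 = 627.834 × 1.60483 = 1007.57 kN·m.
A normal force at the bottom, 3.07 m from the hinge, must supply this moment: P = 1007.57/3.07 = 328.199 kN.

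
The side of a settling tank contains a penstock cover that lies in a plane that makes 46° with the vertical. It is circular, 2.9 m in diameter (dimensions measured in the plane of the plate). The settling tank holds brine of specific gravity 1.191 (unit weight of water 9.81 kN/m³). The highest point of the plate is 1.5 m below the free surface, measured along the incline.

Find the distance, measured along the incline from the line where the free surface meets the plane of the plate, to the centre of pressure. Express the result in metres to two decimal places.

y_p = 3.13 m

γ = 1.191 × 9.81 = 11.68371 kN/m³.
The plate makes 46° with the vertical, i.e. θ = 90° − 46° = 44° to the horizontal. Measuring y along the incline from the free-surface line, vertical depth h = y·sinθ with sinθ = 0.694658.
The centroid is at the centre, 1.45 m below the top of the plate, so y_c = 1.5 + 1.45 = 2.95 m and h_c = 2.95 × 0.694658 = 2.04924 m.
A = π(1.45)² = 6.6052 m².
Resultant F = γ·h_c·A = 11.68371 × 2.04924 × 6.6052 = 158.146 kN.
I_c = πr⁴/4 = π × 1.45⁴/4 = 3.47186 m⁴.
Centre of pressure: y_p = y_c + I_c/(y_c·A) = 2.95 + 3.47186/(2.95 × 6.6052) = 2.95 + 0.178178 = 3.12818 m along the plane.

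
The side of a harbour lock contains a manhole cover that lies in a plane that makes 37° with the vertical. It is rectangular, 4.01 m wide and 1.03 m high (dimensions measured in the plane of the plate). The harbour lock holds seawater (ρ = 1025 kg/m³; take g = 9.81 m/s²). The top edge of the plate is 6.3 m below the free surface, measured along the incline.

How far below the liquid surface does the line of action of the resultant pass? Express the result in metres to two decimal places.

γ = ρg = 1025 × 9.81 / 1000 = 10.05525 kN/m³.
The plate makes 37° with the vertical, i.e. θ = 90° − 37° = 53° to the horizontal. Measuring y along the incline from the free-surface line, vertical depth h = y·sinθ with sinθ = 0.798636.
The centroid lies 1.03/2 = 0.515 m below the top edge, so y_c = 6.3 + 0.515 = 6.815 m and h_c = 6.815 × 0.798636 = 5.4427 m.
A = 4.01 × 1.03 = 4.1303 m².
Resultant F = γ·h_c·A = 10.05525 × 5.4427 × 4.1303 = 226.042 kN.
I_c = b·h³/12 = 4.01 × 1.03³/12 = 0.365153 m⁴.
Centre of pressure: y_p = y_c + I_c/(y_c·A) = 6.815 + 0.365153/(6.815 × 4.1303) = 6.815 + 0.0129726 = 6.82797 m along the plane.
Vertically, h_p = y_p·sinθ = 6.82797 × 0.798636 = 5.45306 m.

h_p = 5.45 m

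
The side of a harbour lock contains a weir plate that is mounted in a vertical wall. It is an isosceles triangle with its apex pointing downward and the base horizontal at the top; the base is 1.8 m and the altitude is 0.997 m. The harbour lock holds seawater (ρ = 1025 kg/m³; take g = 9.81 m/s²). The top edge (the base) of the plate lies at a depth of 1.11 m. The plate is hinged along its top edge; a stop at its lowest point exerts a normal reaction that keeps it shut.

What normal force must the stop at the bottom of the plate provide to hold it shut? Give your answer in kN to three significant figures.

γ = ρg = 1025 × 9.81 / 1000 = 10.05525 kN/m³.
With the apex down, the centroid sits h/3 = 0.997/3 = 0.332333 m below the base (the top edge), so the centroid depth is h_c = 1.11 + 0.332333 = 1.44233 m.
A = ½ × 1.8 × 0.997 = 0.8973 m².
Resultant F = γ·h_c·A = 10.05525 × 1.44233 × 0.8973 = 13.0135 kN.
I_c = b·h³/36 = 1.8 × 0.997³/36 = 0.0495513 m⁴.
Centre of pressure: y_p = y_c + I_c/(y_c·A) = 1.44233 + 0.0495513/(1.44233 × 0.8973) = 1.44233 + 0.0382871 = 1.48062 m along the plane.
The resultant acts 0.332333 + 0.0382871 = 0.37062 m (along the plate) below the hinge at the top edge, so the moment about the hinge is M = F × 0.37062 = 13.0135 × 0.37062 = 4.82306 kN·m.
A normal force at the bottom, 0.997 m from the hinge, must supply this moment: P = 4.82306/0.997 = 4.83757 kN.

P ≈ 4.84 kN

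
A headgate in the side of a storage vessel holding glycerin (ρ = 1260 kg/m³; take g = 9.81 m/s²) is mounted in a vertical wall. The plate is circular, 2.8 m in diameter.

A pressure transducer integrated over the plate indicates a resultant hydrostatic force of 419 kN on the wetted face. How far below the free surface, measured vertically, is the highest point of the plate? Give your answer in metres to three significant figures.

d_top ≈ 4.11 m

γ = ρg = 1260 × 9.81 / 1000 = 12.3606 kN/m³.
A = π(1.4)² = 6.15752 m².
From F = γ·h_c·A, the centroid depth is h_c = 419/(12.3606 × 6.15752) = 5.50514 m.
The centroid is at the centre, 1.4 m below the top of the plate, so the highest point sits at h_top = 5.50514 − 1.4 = 4.10514 m below the surface.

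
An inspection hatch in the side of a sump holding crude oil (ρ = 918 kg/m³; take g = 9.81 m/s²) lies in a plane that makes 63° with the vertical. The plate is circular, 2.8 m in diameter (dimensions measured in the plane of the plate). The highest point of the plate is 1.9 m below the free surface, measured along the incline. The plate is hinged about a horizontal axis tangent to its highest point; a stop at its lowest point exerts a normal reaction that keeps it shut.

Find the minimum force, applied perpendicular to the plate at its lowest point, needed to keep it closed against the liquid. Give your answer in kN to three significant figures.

P ≈ 45.9 kN

γ = ρg = 918 × 9.81 / 1000 = 9.00558 kN/m³.
The plate makes 63° with the vertical, i.e. θ = 90° − 63° = 27° to the horizontal. Measuring y along the incline from the free-surface line, vertical depth h = y·sinθ with sinθ = 0.453990.
The centroid is at the centre, 1.4 m below the top of the plate, so y_c = 1.9 + 1.4 = 3.3 m and h_c = 3.3 × 0.453990 = 1.49817 m.
A = π(1.4)² = 6.15752 m².
Resultant F = γ·h_c·A = 9.00558 × 1.49817 × 6.15752 = 83.0766 kN.
I_c = πr⁴/4 = π × 1.4⁴/4 = 3.01719 m⁴.
Centre of pressure: y_p = y_c + I_c/(y_c·A) = 3.3 + 3.01719/(3.3 × 6.15752) = 3.3 + 0.148485 = 3.44848 m along the plane.
The resultant acts 1.4 + 0.148485 = 1.54848 m (along the plate) below the hinge at the top edge, so the moment about the hinge is M = F × 1.54848 = 83.0766 × 1.54848 = 128.642 kN·m.
A normal force at the bottom, 2.8 m from the hinge, must supply this moment: P = 128.642/2.8 = 45.9436 kN.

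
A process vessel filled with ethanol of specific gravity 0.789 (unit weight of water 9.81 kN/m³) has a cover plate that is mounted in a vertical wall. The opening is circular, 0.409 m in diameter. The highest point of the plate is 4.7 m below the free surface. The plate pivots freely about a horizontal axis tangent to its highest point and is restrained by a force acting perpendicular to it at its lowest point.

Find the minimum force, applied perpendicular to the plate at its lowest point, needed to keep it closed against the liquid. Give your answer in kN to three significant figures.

P ≈ 2.52 kN

γ = 0.789 × 9.81 = 7.74009 kN/m³.
The centroid is at the centre, 0.2045 m below the top of the plate, so the centroid depth is h_c = 4.7 + 0.2045 = 4.9045 m.
A = π(0.2045)² = 0.131382 m².
Resultant F = γ·h_c·A = 7.74009 × 4.9045 × 0.131382 = 4.98743 kN.
I_c = πr⁴/4 = π × 0.2045⁴/4 = 0.00137361 m⁴.
Centre of pressure: y_p = y_c + I_c/(y_c·A) = 4.9045 + 0.00137361/(4.9045 × 0.131382) = 4.9045 + 0.00213173 = 4.90663 m along the plane.
The resultant acts 0.2045 + 0.00213173 = 0.206632 m (along the plate) below the hinge at the top edge, so the moment about the hinge is M = F × 0.206632 = 4.98743 × 0.206632 = 1.03056 kN·m.
A normal force at the bottom, 0.409 m from the hinge, must supply this moment: P = 1.03056/0.409 = 2.51971 kN.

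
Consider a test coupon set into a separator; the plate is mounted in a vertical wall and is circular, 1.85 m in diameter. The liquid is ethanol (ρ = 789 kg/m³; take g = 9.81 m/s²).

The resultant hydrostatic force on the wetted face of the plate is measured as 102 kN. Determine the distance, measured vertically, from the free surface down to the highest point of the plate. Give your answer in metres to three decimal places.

γ = ρg = 789 × 9.81 / 1000 = 7.74009 kN/m³.
A = π(0.925)² = 2.68803 m².
From F = γ·h_c·A, the centroid depth is h_c = 102/(7.74009 × 2.68803) = 4.90253 m.
The centroid is at the centre, 0.925 m below the top of the plate, so the highest point sits at h_top = 4.90253 − 0.925 = 3.97753 m below the surface.

d_top ≈ 3.978 m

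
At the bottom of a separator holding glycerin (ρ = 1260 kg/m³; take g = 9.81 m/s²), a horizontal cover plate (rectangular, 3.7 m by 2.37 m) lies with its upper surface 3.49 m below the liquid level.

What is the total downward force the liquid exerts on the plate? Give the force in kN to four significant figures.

γ = ρg = 1260 × 9.81 / 1000 = 12.3606 kN/m³.
The plate is horizontal, so pressure is uniform at p = γ·h = 12.3606 × 3.49 = 43.1385 kN/m².
A = 3.7 × 2.37 = 8.769 m².
F = p·A = 43.1385 × 8.769 = 378.282 kN.

F ≈ 378.3 kN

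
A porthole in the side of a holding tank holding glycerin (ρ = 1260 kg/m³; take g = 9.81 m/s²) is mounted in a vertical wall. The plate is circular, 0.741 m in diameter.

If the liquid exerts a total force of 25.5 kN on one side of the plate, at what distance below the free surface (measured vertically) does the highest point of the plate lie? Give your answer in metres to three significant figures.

d_top ≈ 4.41 m

γ = ρg = 1260 × 9.81 / 1000 = 12.3606 kN/m³.
A = π(0.3705)² = 0.431247 m².
From F = γ·h_c·A, the centroid depth is h_c = 25.5/(12.3606 × 0.431247) = 4.78382 m.
The centroid is at the centre, 0.3705 m below the top of the plate, so the highest point sits at h_top = 4.78382 − 0.3705 = 4.41332 m below the surface.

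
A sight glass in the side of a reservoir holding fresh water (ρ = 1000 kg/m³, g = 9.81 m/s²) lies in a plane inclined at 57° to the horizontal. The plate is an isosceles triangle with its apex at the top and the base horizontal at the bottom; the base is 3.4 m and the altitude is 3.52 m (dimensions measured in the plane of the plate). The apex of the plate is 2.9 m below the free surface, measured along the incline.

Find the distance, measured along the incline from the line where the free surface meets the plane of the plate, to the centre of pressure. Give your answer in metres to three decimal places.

y_p = 5.378 m

γ = ρg = 1000 × 9.81 = 9810 N/m³ = 9.81 kN/m³.
Let θ = 57° be the plate's angle to the horizontal; measure y along the incline from where the plane meets the free surface. Vertical depth h = y·sinθ with sinθ = 0.838671.
With the apex up, the centroid sits 2h/3 = 2 × 3.52/3 = 2.34667 m below the apex, so y_c = 2.9 + 2.34667 = 5.24667 m and h_c = 5.24667 × 0.838671 = 4.40023 m.
A = ½ × 3.4 × 3.52 = 5.984 m².
Resultant F = γ·h_c·A = 9.81 × 4.40023 × 5.984 = 258.307 kN.
I_c = b·h³/36 = 3.4 × 3.52³/36 = 4.11912 m⁴.
Centre of pressure: y_p = y_c + I_c/(y_c·A) = 5.24667 + 4.11912/(5.24667 × 5.984) = 5.24667 + 0.131199 = 5.37787 m along the plane.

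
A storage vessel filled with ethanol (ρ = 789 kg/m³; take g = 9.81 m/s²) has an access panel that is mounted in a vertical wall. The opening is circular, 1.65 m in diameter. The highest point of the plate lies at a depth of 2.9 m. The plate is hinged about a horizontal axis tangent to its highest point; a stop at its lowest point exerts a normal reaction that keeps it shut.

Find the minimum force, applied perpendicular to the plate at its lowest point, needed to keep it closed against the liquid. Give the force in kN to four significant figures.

P ≈ 32.53 kN

γ = ρg = 789 × 9.81 / 1000 = 7.74009 kN/m³.
The centroid is at the centre, 0.825 m below the top of the plate, so the centroid depth is h_c = 2.9 + 0.825 = 3.725 m.
A = π(0.825)² = 2.13825 m².
Resultant F = γ·h_c·A = 7.74009 × 3.725 × 2.13825 = 61.6497 kN.
I_c = πr⁴/4 = π × 0.825⁴/4 = 0.363836 m⁴.
Centre of pressure: y_p = y_c + I_c/(y_c·A) = 3.725 + 0.363836/(3.725 × 2.13825) = 3.725 + 0.0456795 = 3.77068 m along the plane.
The resultant acts 0.825 + 0.0456795 = 0.870679 m (along the plate) below the hinge at the top edge, so the moment about the hinge is M = F × 0.870679 = 61.6497 × 0.870679 = 53.6771 kN·m.
A normal force at the bottom, 1.65 m from the hinge, must supply this moment: P = 53.6771/1.65 = 32.5316 kN.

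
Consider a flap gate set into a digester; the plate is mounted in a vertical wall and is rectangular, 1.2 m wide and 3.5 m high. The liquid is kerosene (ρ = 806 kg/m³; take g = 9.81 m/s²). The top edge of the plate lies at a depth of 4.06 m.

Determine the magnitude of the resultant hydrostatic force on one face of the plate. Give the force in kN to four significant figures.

F ≈ 192.9 kN

γ = ρg = 806 × 9.81 / 1000 = 7.90686 kN/m³.
The centroid lies 3.5/2 = 1.75 m below the top edge, so the centroid depth is h_c = 4.06 + 1.75 = 5.81 m.
A = 1.2 × 3.5 = 4.2 m².
Resultant F = γ·h_c·A = 7.90686 × 5.81 × 4.2 = 192.943 kN.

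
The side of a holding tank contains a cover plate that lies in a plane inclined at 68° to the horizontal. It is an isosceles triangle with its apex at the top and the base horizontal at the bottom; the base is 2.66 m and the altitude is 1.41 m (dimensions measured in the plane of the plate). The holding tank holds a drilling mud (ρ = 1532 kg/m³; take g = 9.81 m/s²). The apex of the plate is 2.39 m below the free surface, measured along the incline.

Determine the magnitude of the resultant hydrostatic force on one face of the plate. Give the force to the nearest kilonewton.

F ≈ 87 kN

γ = ρg = 1532 × 9.81 / 1000 = 15.02892 kN/m³.
Let θ = 68° be the plate's angle to the horizontal; measure y along the incline from where the plane meets the free surface. Vertical depth h = y·sinθ with sinθ = 0.927184.
With the apex up, the centroid sits 2h/3 = 2 × 1.41/3 = 0.94 m below the apex, so y_c = 2.39 + 0.94 = 3.33 m and h_c = 3.33 × 0.927184 = 3.08752 m.
A = ½ × 2.66 × 1.41 = 1.8753 m².
Resultant F = γ·h_c·A = 15.02892 × 3.08752 × 1.8753 = 87.0178 kN.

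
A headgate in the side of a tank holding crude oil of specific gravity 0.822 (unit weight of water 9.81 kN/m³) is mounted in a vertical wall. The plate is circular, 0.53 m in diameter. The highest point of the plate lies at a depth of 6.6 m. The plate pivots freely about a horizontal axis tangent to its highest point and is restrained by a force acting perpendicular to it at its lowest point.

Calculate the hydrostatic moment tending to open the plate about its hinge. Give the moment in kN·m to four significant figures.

γ = 0.822 × 9.81 = 8.06382 kN/m³.
The centroid is at the centre, 0.265 m below the top of the plate, so the centroid depth is h_c = 6.6 + 0.265 = 6.865 m.
A = π(0.265)² = 0.220618 m².
Resultant F = γ·h_c·A = 8.06382 × 6.865 × 0.220618 = 12.213 kN.
I_c = πr⁴/4 = π × 0.265⁴/4 = 0.00387323 m⁴.
Centre of pressure: y_p = y_c + I_c/(y_c·A) = 6.865 + 0.00387323/(6.865 × 0.220618) = 6.865 + 0.00255736 = 6.86756 m along the plane.
The resultant acts 0.265 + 0.00255736 = 0.267557 m (along the plate) below the hinge at the top edge, so the moment about the hinge is M = F × 0.267557 = 12.213 × 0.267557 = 3.26767 kN·m.

M ≈ 3.268 kN·m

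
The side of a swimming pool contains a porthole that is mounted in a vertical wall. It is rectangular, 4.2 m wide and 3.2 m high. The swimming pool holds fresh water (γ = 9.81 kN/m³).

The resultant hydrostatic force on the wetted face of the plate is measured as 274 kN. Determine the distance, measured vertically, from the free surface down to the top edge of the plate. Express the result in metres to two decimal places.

d_top ≈ 0.48 m

γ = 9.81 kN/m³.
A = 4.2 × 3.2 = 13.44 m².
From F = γ·h_c·A, the centroid depth is h_c = 274/(9.81 × 13.44) = 2.07818 m.
The centroid lies 3.2/2 = 1.6 m below the top edge, so the top edge sits at h_top = 2.07818 − 1.6 = 0.47818 m below the surface.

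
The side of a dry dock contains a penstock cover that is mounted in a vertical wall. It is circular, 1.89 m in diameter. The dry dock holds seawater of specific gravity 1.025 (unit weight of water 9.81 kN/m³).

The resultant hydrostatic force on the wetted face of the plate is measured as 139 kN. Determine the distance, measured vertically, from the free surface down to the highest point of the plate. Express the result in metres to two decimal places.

d_top ≈ 3.98 m

γ = 1.025 × 9.81 = 10.05525 kN/m³.
A = π(0.945)² = 2.80552 m².
From F = γ·h_c·A, the centroid depth is h_c = 139/(10.05525 × 2.80552) = 4.92729 m.
The centroid is at the centre, 0.945 m below the top of the plate, so the highest point sits at h_top = 4.92729 − 0.945 = 3.98229 m below the surface.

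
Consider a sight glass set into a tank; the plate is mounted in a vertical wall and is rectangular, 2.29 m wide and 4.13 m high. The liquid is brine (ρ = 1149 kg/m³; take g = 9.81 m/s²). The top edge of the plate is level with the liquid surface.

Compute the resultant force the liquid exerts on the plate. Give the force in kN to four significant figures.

F ≈ 220.1 kN

γ = ρg = 1149 × 9.81 / 1000 = 11.27169 kN/m³.
The centroid lies 4.13/2 = 2.065 m below the top edge, so the centroid depth is h_c = 2.065 m.
A = 2.29 × 4.13 = 9.4577 m².
Resultant F = γ·h_c·A = 11.27169 × 2.065 × 9.4577 = 220.138 kN.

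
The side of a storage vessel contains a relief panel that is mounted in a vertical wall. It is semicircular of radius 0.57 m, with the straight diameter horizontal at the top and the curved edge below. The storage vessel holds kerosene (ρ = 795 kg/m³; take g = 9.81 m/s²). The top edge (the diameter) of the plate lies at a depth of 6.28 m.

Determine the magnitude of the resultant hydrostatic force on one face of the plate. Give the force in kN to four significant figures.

γ = ρg = 795 × 9.81 / 1000 = 7.79895 kN/m³.
The centroid of a semicircle lies 4r/(3π) = 0.241916 m from the diameter, here below the top edge, so the centroid depth is h_c = 6.28 + 0.241916 = 6.52192 m.
A = πr²/2 = π × 0.57²/2 = 0.510352 m².
Resultant F = γ·h_c·A = 7.79895 × 6.52192 × 0.510352 = 25.9586 kN.

F ≈ 25.96 kN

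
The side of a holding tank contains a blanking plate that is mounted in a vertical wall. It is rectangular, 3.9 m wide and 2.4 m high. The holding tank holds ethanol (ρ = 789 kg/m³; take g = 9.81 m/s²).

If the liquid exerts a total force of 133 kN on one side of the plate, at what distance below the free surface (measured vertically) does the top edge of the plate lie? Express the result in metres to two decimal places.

γ = ρg = 789 × 9.81 / 1000 = 7.74009 kN/m³.
A = 3.9 × 2.4 = 9.36 m².
From F = γ·h_c·A, the centroid depth is h_c = 133/(7.74009 × 9.36) = 1.83582 m.
The centroid lies 2.4/2 = 1.2 m below the top edge, so the top edge sits at h_top = 1.83582 − 1.2 = 0.63582 m below the surface.

d_top ≈ 0.64 m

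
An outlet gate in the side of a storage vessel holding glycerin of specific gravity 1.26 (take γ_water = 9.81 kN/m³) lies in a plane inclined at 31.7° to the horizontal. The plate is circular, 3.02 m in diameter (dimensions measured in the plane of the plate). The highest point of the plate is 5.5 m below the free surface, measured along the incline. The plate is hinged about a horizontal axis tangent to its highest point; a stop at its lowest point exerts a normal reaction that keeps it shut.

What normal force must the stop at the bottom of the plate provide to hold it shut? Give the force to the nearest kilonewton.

γ = 1.26 × 9.81 = 12.3606 kN/m³.
Let θ = 31.7° be the plate's angle to the horizontal; measure y along the incline from where the plane meets the free surface. Vertical depth h = y·sinθ with sinθ = 0.525472.
The centroid is at the centre, 1.51 m below the top of the plate, so y_c = 5.5 + 1.51 = 7.01 m and h_c = 7.01 × 0.525472 = 3.68356 m.
A = π(1.51)² = 7.16315 m².
Resultant F = γ·h_c·A = 12.3606 × 3.68356 × 7.16315 = 326.145 kN.
I_c = πr⁴/4 = π × 1.51⁴/4 = 4.08317 m⁴.
Centre of pressure: y_p = y_c + I_c/(y_c·A) = 7.01 + 4.08317/(7.01 × 7.16315) = 7.01 + 0.0813159 = 7.09132 m along the plane.
The resultant acts 1.51 + 0.0813159 = 1.59132 m (along the plate) below the hinge at the top edge, so the moment about the hinge is M = F × 1.59132 = 326.145 × 1.59132 = 519.001 kN·m.
A normal force at the bottom, 3.02 m from the hinge, must supply this moment: P = 519.001/3.02 = 171.855 kN.

P ≈ 172 kN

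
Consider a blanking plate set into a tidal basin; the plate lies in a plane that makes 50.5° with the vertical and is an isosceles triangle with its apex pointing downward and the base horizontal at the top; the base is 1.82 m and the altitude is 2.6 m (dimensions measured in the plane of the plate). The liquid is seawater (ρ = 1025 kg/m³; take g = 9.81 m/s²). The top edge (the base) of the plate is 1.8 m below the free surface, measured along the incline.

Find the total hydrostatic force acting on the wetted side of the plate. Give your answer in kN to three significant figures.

F ≈ 40.4 kN

γ = ρg = 1025 × 9.81 / 1000 = 10.05525 kN/m³.
The plate makes 50.5° with the vertical, i.e. θ = 90° − 50.5° = 39.5° to the horizontal. Measuring y along the incline from the free-surface line, vertical depth h = y·sinθ with sinθ = 0.636078.
With the apex down, the centroid sits h/3 = 2.6/3 = 0.866667 m below the base (the top edge), so y_c = 1.8 + 0.866667 = 2.66667 m and h_c = 2.66667 × 0.636078 = 1.69621 m.
A = ½ × 1.82 × 2.6 = 2.366 m².
Resultant F = γ·h_c·A = 10.05525 × 1.69621 × 2.366 = 40.3541 kN.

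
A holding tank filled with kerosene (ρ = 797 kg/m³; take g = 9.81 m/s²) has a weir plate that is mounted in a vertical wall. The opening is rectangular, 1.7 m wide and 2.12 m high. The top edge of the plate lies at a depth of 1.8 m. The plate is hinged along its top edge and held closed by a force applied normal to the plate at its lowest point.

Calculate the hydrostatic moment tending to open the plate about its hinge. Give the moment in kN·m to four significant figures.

γ = ρg = 797 × 9.81 / 1000 = 7.81857 kN/m³.
The centroid lies 2.12/2 = 1.06 m below the top edge, so the centroid depth is h_c = 1.8 + 1.06 = 2.86 m.
A = 1.7 × 2.12 = 3.604 m².
Resultant F = γ·h_c·A = 7.81857 × 2.86 × 3.604 = 80.5894 kN.
I_c = b·h³/12 = 1.7 × 2.12³/12 = 1.34982 m⁴.
Centre of pressure: y_p = y_c + I_c/(y_c·A) = 2.86 + 1.34982/(2.86 × 3.604) = 2.86 + 0.130956 = 2.99096 m along the plane.
The resultant acts 1.06 + 0.130956 = 1.19096 m (along the plate) below the hinge at the top edge, so the moment about the hinge is M = F × 1.19096 = 80.5894 × 1.19096 = 95.9788 kN·m.

M ≈ 95.98 kN·m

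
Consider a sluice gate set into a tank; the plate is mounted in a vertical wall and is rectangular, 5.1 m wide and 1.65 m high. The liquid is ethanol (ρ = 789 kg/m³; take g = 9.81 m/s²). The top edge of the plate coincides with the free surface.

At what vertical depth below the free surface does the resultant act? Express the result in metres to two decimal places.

h_p = 1.10 m

γ = ρg = 789 × 9.81 / 1000 = 7.74009 kN/m³.
The centroid lies 1.65/2 = 0.825 m below the top edge, so the centroid depth is h_c = 0.825 m.
A = 5.1 × 1.65 = 8.415 m².
Resultant F = γ·h_c·A = 7.74009 × 0.825 × 8.415 = 53.7346 kN.
I_c = b·h³/12 = 5.1 × 1.65³/12 = 1.90915 m⁴.
Centre of pressure: y_p = y_c + I_c/(y_c·A) = 0.825 + 1.90915/(0.825 × 8.415) = 0.825 + 0.275 = 1.1 m along the plane.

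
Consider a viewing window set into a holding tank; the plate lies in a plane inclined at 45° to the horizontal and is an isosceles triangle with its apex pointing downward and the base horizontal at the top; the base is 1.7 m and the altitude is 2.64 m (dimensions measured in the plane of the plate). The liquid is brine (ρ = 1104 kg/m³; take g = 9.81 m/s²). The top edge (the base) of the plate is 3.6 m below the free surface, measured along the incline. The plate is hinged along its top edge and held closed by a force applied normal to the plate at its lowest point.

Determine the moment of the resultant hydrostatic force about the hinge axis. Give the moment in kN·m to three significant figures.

M ≈ 74.4 kN·m

γ = ρg = 1104 × 9.81 / 1000 = 10.83024 kN/m³.
Let θ = 45° be the plate's angle to the horizontal; measure y along the incline from where the plane meets the free surface. Vertical depth h = y·sinθ with sinθ = 0.707107.
With the apex down, the centroid sits h/3 = 2.64/3 = 0.88 m below the base (the top edge), so y_c = 3.6 + 0.88 = 4.48 m and h_c = 4.48 × 0.707107 = 3.16784 m.
A = ½ × 1.7 × 2.64 = 2.244 m².
Resultant F = γ·h_c·A = 10.83024 × 3.16784 × 2.244 = 76.9882 kN.
I_c = b·h³/36 = 1.7 × 2.64³/36 = 0.868877 m⁴.
Centre of pressure: y_p = y_c + I_c/(y_c·A) = 4.48 + 0.868877/(4.48 × 2.244) = 4.48 + 0.0864286 = 4.56643 m along the plane.
The resultant acts 0.88 + 0.0864286 = 0.966429 m (along the plate) below the hinge at the top edge, so the moment about the hinge is M = F × 0.966429 = 76.9882 × 0.966429 = 74.4036 kN·m.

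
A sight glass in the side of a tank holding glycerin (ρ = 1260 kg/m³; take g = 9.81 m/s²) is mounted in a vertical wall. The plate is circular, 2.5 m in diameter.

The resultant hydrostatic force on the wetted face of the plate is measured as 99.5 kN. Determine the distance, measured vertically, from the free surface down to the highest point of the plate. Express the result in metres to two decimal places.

d_top ≈ 0.39 m

γ = ρg = 1260 × 9.81 / 1000 = 12.3606 kN/m³.
A = π(1.25)² = 4.90874 m².
From F = γ·h_c·A, the centroid depth is h_c = 99.5/(12.3606 × 4.90874) = 1.63989 m.
The centroid is at the centre, 1.25 m below the top of the plate, so the highest point sits at h_top = 1.63989 − 1.25 = 0.38989 m below the surface.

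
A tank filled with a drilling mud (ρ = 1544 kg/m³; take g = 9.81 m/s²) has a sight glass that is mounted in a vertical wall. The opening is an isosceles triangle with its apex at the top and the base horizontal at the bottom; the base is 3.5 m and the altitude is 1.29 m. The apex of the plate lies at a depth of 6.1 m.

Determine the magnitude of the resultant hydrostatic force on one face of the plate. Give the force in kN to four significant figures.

F ≈ 238.0 kN

γ = ρg = 1544 × 9.81 / 1000 = 15.14664 kN/m³.
With the apex up, the centroid sits 2h/3 = 2 × 1.29/3 = 0.86 m below the apex, so the centroid depth is h_c = 6.1 + 0.86 = 6.96 m.
A = ½ × 3.5 × 1.29 = 2.2575 m².
Resultant F = γ·h_c·A = 15.14664 × 6.96 × 2.2575 = 237.987 kN.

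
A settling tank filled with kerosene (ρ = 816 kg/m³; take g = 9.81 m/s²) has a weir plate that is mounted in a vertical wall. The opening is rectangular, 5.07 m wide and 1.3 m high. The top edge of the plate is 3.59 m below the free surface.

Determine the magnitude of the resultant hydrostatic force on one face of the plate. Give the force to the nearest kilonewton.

F ≈ 224 kN

γ = ρg = 816 × 9.81 / 1000 = 8.00496 kN/m³.
The centroid lies 1.3/2 = 0.65 m below the top edge, so the centroid depth is h_c = 3.59 + 0.65 = 4.24 m.
A = 5.07 × 1.3 = 6.591 m².
Resultant F = γ·h_c·A = 8.00496 × 4.24 × 6.591 = 223.705 kN.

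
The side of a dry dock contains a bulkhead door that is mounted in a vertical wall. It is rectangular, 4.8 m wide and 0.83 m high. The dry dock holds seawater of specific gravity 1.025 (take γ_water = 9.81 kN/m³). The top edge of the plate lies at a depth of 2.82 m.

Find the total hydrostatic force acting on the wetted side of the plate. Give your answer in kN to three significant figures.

γ = 1.025 × 9.81 = 10.05525 kN/m³.
The centroid lies 0.83/2 = 0.415 m below the top edge, so the centroid depth is h_c = 2.82 + 0.415 = 3.235 m.
A = 4.8 × 0.83 = 3.984 m².
Resultant F = γ·h_c·A = 10.05525 × 3.235 × 3.984 = 129.594 kN.

F ≈ 130 kN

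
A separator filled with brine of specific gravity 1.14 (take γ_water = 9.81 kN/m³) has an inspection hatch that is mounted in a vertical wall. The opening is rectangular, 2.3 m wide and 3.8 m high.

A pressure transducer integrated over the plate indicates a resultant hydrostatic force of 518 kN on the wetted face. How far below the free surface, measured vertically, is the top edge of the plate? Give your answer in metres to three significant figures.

d_top ≈ 3.40 m

γ = 1.14 × 9.81 = 11.1834 kN/m³.
A = 2.3 × 3.8 = 8.74 m².
From F = γ·h_c·A, the centroid depth is h_c = 518/(11.1834 × 8.74) = 5.29962 m.
The centroid lies 3.8/2 = 1.9 m below the top edge, so the top edge sits at h_top = 5.29962 − 1.9 = 3.39962 m below the surface.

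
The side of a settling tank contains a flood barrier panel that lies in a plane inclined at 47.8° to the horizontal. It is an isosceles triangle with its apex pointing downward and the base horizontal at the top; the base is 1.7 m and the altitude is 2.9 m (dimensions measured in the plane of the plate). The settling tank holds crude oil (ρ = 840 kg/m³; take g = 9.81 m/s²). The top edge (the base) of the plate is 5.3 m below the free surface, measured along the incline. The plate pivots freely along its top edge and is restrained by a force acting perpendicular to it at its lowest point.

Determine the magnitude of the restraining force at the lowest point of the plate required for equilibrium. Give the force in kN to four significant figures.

P ≈ 33.86 kN

γ = ρg = 840 × 9.81 / 1000 = 8.2404 kN/m³.
Let θ = 47.8° be the plate's angle to the horizontal; measure y along the incline from where the plane meets the free surface. Vertical depth h = y·sinθ with sinθ = 0.740805.
With the apex down, the centroid sits h/3 = 2.9/3 = 0.966667 m below the base (the top edge), so y_c = 5.3 + 0.966667 = 6.26667 m and h_c = 6.26667 × 0.740805 = 4.64238 m.
A = ½ × 1.7 × 2.9 = 2.465 m².
Resultant F = γ·h_c·A = 8.2404 × 4.64238 × 2.465 = 94.2987 kN.
I_c = b·h³/36 = 1.7 × 2.9³/36 = 1.1517 m⁴.
Centre of pressure: y_p = y_c + I_c/(y_c·A) = 6.26667 + 1.1517/(6.26667 × 2.465) = 6.26667 + 0.0745565 = 6.34123 m along the plane.
The resultant acts 0.966667 + 0.0745565 = 1.04122 m (along the plate) below the hinge at the top edge, so the moment about the hinge is M = F × 1.04122 = 94.2987 × 1.04122 = 98.1857 kN·m.
A normal force at the bottom, 2.9 m from the hinge, must supply this moment: P = 98.1857/2.9 = 33.8571 kN.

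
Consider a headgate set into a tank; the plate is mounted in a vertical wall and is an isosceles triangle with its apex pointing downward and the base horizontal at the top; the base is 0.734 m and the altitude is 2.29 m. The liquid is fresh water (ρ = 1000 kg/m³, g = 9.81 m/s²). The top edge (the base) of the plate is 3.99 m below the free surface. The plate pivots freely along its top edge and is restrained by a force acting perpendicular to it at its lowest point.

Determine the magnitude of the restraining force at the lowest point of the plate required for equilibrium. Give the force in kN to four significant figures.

P ≈ 14.11 kN

γ = ρg = 1000 × 9.81 = 9810 N/m³ = 9.81 kN/m³.
With the apex down, the centroid sits h/3 = 2.29/3 = 0.763333 m below the base (the top edge), so the centroid depth is h_c = 3.99 + 0.763333 = 4.75333 m.
A = ½ × 0.734 × 2.29 = 0.84043 m².
Resultant F = γ·h_c·A = 9.81 × 4.75333 × 0.84043 = 39.1894 kN.
I_c = b·h³/36 = 0.734 × 2.29³/36 = 0.24485 m⁴.
Centre of pressure: y_p = y_c + I_c/(y_c·A) = 4.75333 + 0.24485/(4.75333 × 0.84043) = 4.75333 + 0.0612915 = 4.81462 m along the plane.
The resultant acts 0.763333 + 0.0612915 = 0.824625 m (along the plate) below the hinge at the top edge, so the moment about the hinge is M = F × 0.824625 = 39.1894 × 0.824625 = 32.3166 kN·m.
A normal force at the bottom, 2.29 m from the hinge, must supply this moment: P = 32.3166/2.29 = 14.1121 kN.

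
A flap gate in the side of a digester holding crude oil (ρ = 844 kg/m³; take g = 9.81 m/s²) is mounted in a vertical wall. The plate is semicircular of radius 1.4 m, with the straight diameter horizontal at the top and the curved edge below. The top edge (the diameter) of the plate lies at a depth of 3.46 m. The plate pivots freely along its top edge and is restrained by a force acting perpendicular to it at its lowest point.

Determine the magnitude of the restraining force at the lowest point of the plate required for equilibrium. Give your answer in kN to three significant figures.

γ = ρg = 844 × 9.81 / 1000 = 8.27964 kN/m³.
The centroid of a semicircle lies 4r/(3π) = 0.594178 m from the diameter, here below the top edge, so the centroid depth is h_c = 3.46 + 0.594178 = 4.05418 m.
A = πr²/2 = π × 1.4²/2 = 3.07876 m².
Resultant F = γ·h_c·A = 8.27964 × 4.05418 × 3.07876 = 103.345 kN.
I_c = (π/8 − 8/(9π))·r⁴ = 0.109757 × 1.4⁴ = 0.421642 m⁴.
Centre of pressure: y_p = y_c + I_c/(y_c·A) = 4.05418 + 0.421642/(4.05418 × 3.07876) = 4.05418 + 0.0337804 = 4.08796 m along the plane.
The resultant acts 0.594178 + 0.0337804 = 0.627958 m (along the plate) below the hinge at the top edge, so the moment about the hinge is M = F × 0.627958 = 103.345 × 0.627958 = 64.8963 kN·m.
A normal force at the bottom, 1.4 m from the hinge, must supply this moment: P = 64.8963/1.4 = 46.3545 kN.

P ≈ 46.4 kN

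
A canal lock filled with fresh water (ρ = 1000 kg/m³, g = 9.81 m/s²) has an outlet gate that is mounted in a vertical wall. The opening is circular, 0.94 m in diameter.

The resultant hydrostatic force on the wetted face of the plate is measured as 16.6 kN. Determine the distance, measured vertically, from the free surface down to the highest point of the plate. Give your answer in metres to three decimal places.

d_top ≈ 1.968 m

γ = ρg = 1000 × 9.81 = 9810 N/m³ = 9.81 kN/m³.
A = π(0.47)² = 0.693978 m².
From F = γ·h_c·A, the centroid depth is h_c = 16.6/(9.81 × 0.693978) = 2.43834 m.
The centroid is at the centre, 0.47 m below the top of the plate, so the highest point sits at h_top = 2.43834 − 0.47 = 1.96834 m below the surface.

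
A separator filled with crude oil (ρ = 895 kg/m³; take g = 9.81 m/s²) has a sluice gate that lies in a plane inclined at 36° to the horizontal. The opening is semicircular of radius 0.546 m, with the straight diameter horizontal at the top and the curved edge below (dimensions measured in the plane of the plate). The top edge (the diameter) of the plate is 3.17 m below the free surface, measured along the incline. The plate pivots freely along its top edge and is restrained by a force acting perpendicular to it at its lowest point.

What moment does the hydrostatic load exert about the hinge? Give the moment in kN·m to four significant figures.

M ≈ 1.955 kN·m

γ = ρg = 895 × 9.81 / 1000 = 8.77995 kN/m³.
Let θ = 36° be the plate's angle to the horizontal; measure y along the incline from where the plane meets the free surface. Vertical depth h = y·sinθ with sinθ = 0.587785.
The centroid of a semicircle lies 4r/(3π) = 0.23173 m from the diameter, here below the top edge, so y_c = 3.17 + 0.23173 = 3.40173 m and h_c = 3.40173 × 0.587785 = 1.99949 m.
A = πr²/2 = π × 0.546²/2 = 0.46828 m².
Resultant F = γ·h_c·A = 8.77995 × 1.99949 × 0.46828 = 8.22085 kN.
I_c = (π/8 − 8/(9π))·r⁴ = 0.109757 × 0.546⁴ = 0.00975445 m⁴.
Centre of pressure: y_p = y_c + I_c/(y_c·A) = 3.40173 + 0.00975445/(3.40173 × 0.46828) = 3.40173 + 0.00612347 = 3.40785 m along the plane.
The resultant acts 0.23173 + 0.00612347 = 0.237853 m (along the plate) below the hinge at the top edge, so the moment about the hinge is M = F × 0.237853 = 8.22085 × 0.237853 = 1.95535 kN·m.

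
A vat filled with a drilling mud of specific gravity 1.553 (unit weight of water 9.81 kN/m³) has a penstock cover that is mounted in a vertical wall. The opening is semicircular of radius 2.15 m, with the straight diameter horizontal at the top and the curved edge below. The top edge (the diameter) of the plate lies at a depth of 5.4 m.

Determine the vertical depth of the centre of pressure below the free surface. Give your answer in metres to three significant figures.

h_p = 6.36 m

γ = 1.553 × 9.81 = 15.23493 kN/m³.
The centroid of a semicircle lies 4r/(3π) = 0.912488 m from the diameter, here below the top edge, so the centroid depth is h_c = 5.4 + 0.912488 = 6.31249 m.
A = πr²/2 = π × 2.15²/2 = 7.26101 m².
Resultant F = γ·h_c·A = 15.23493 × 6.31249 × 7.26101 = 698.294 kN.
I_c = (π/8 − 8/(9π))·r⁴ = 0.109757 × 2.15⁴ = 2.34523 m⁴.
Centre of pressure: y_p = y_c + I_c/(y_c·A) = 6.31249 + 2.34523/(6.31249 × 7.26101) = 6.31249 + 0.0511667 = 6.36366 m along the plane.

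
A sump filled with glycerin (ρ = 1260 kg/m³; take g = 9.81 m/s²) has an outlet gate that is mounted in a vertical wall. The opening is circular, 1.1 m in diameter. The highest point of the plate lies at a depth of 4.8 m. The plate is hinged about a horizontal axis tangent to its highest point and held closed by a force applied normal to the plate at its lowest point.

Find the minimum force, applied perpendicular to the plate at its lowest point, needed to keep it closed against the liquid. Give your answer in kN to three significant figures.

γ = ρg = 1260 × 9.81 / 1000 = 12.3606 kN/m³.
The centroid is at the centre, 0.55 m below the top of the plate, so the centroid depth is h_c = 4.8 + 0.55 = 5.35 m.
A = π(0.55)² = 0.950332 m².
Resultant F = γ·h_c·A = 12.3606 × 5.35 × 0.950332 = 62.8447 kN.
I_c = πr⁴/4 = π × 0.55⁴/4 = 0.0718688 m⁴.
Centre of pressure: y_p = y_c + I_c/(y_c·A) = 5.35 + 0.0718688/(5.35 × 0.950332) = 5.35 + 0.0141355 = 5.36414 m along the plane.
The resultant acts 0.55 + 0.0141355 = 0.564136 m (along the plate) below the hinge at the top edge, so the moment about the hinge is M = F × 0.564136 = 62.8447 × 0.564136 = 35.453 kN·m.
A normal force at the bottom, 1.1 m from the hinge, must supply this moment: P = 35.453/1.1 = 32.23 kN.

P ≈ 32.2 kN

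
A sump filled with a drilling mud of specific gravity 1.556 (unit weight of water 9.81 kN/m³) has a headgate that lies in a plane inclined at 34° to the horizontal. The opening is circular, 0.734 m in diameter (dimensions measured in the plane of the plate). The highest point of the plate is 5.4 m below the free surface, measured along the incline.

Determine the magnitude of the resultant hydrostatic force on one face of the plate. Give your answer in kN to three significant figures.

γ = 1.556 × 9.81 = 15.26436 kN/m³.
Let θ = 34° be the plate's angle to the horizontal; measure y along the incline from where the plane meets the free surface. Vertical depth h = y·sinθ with sinθ = 0.559193.
The centroid is at the centre, 0.367 m below the top of the plate, so y_c = 5.4 + 0.367 = 5.767 m and h_c = 5.767 × 0.559193 = 3.22487 m.
A = π(0.367)² = 0.423138 m².
Resultant F = γ·h_c·A = 15.26436 × 3.22487 × 0.423138 = 20.8292 kN.

F ≈ 20.8 kN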